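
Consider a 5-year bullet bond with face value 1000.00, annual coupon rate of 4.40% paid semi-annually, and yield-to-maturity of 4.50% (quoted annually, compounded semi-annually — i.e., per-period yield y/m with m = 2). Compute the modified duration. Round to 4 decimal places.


Coupon per period c = face * coupon_rate / m = 22.000000
Periods per year m = 2; per-period yield y/m = 0.022500
Number of cashflows N = 10
Cashflows (t years, CF_t, discount factor 1/(1+y/m)^(m*t), PV):
  t = 0.5000: CF_t = 22.000000, DF = 0.977995, PV = 21.515892
  t = 1.0000: CF_t = 22.000000, DF = 0.956474, PV = 21.042438
  t = 1.5000: CF_t = 22.000000, DF = 0.935427, PV = 20.579401
  t = 2.0000: CF_t = 22.000000, DF = 0.914843, PV = 20.126554
  t = 2.5000: CF_t = 22.000000, DF = 0.894712, PV = 19.683671
  t = 3.0000: CF_t = 22.000000, DF = 0.875024, PV = 19.250534
  t = 3.5000: CF_t = 22.000000, DF = 0.855769, PV = 18.826928
  t = 4.0000: CF_t = 22.000000, DF = 0.836938, PV = 18.412644
  t = 4.5000: CF_t = 22.000000, DF = 0.818522, PV = 18.007475
  t = 5.0000: CF_t = 1022.000000, DF = 0.800510, PV = 818.121355
Price P = sum_t PV_t = 995.566892
First compute Macaulay numerator sum_t t * PV_t:
  t * PV_t at t = 0.5000: 10.757946
  t * PV_t at t = 1.0000: 21.042438
  t * PV_t at t = 1.5000: 30.869102
  t * PV_t at t = 2.0000: 40.253107
  t * PV_t at t = 2.5000: 49.209177
  t * PV_t at t = 3.0000: 57.751602
  t * PV_t at t = 3.5000: 65.894248
  t * PV_t at t = 4.0000: 73.650574
  t * PV_t at t = 4.5000: 81.033639
  t * PV_t at t = 5.0000: 4090.606775
Macaulay duration D = 4521.068610 / 995.566892 = 4.541200
Modified duration = D / (1 + y/m) = 4.541200 / (1 + 0.022500) = 4.441272

Answer: Modified duration = 4.4413


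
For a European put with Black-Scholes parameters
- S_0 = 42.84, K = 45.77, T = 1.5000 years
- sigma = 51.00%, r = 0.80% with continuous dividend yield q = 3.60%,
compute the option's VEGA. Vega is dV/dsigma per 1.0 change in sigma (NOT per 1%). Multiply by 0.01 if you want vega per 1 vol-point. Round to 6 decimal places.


d1 = 0.1391540569; d2 = -0.4854658275
phi(d1) = 0.3950983890; exp(-qT) = 0.9474321065; exp(-rT) = 0.9880717129
Vega = S * exp(-qT) * phi(d1) * sqrt(T) = 42.8400 * 0.9474321065 * 0.3950983890 * 1.2247448714 = 19.640315

Answer: Vega = 19.640315


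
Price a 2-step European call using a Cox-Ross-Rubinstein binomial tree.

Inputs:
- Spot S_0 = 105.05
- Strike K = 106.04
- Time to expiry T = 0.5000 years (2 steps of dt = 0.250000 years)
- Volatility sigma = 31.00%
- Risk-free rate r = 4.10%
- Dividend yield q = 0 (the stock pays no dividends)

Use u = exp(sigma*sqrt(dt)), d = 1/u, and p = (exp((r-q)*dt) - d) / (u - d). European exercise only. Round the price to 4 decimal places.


dt = T/N = 0.250000
u = exp(sigma*sqrt(dt)) = 1.167658; d = 1/u = 0.856415
p = (exp((r-q)*dt) - d) / (u - d) = 0.494429
Discount per step: exp(-r*dt) = 0.989802
Stock lattice S(k, i) with i counting down-moves:
  k=0: S(0,0) = 105.0500
  k=1: S(1,0) = 122.6625; S(1,1) = 89.9664
  k=2: S(2,0) = 143.2278; S(2,1) = 105.0500; S(2,2) = 77.0486
Terminal payoffs V(N, i) = max(S_T - K, 0):
  V(2,0) = 37.187808; V(2,1) = 0.000000; V(2,2) = 0.000000
Backward induction: V(k, i) = exp(-r*dt) * [p * V(k+1, i) + (1-p) * V(k+1, i+1)].
  V(1,0) = exp(-r*dt) * [p*37.187808 + (1-p)*0.000000] = 18.199238
  V(1,1) = exp(-r*dt) * [p*0.000000 + (1-p)*0.000000] = 0.000000
  V(0,0) = exp(-r*dt) * [p*18.199238 + (1-p)*0.000000] = 8.906475

Answer: Price = V(0,0) = 8.9065


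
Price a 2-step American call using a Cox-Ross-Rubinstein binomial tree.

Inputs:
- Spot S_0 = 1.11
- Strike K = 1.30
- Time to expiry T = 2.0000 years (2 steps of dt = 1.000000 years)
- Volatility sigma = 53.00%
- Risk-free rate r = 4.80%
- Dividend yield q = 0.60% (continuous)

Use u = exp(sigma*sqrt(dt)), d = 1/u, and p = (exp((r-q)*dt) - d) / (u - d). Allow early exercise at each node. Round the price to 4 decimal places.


dt = T/N = 1.000000
u = exp(sigma*sqrt(dt)) = 1.698932; d = 1/u = 0.588605
p = (exp((r-q)*dt) - d) / (u - d) = 0.409149
Discount per step: exp(-r*dt) = 0.953134
Stock lattice S(k, i) with i counting down-moves:
  k=0: S(0,0) = 1.1100
  k=1: S(1,0) = 1.8858; S(1,1) = 0.6534
  k=2: S(2,0) = 3.2039; S(2,1) = 1.1100; S(2,2) = 0.3846
Terminal payoffs V(N, i) = max(S_T - K, 0):
  V(2,0) = 1.903872; V(2,1) = 0.000000; V(2,2) = 0.000000
Backward induction: V(k, i) = exp(-r*dt) * [p * V(k+1, i) + (1-p) * V(k+1, i+1)]; then take max(V_cont, immediate exercise) for American.
  V(1,0) = exp(-r*dt) * [p*1.903872 + (1-p)*0.000000] = 0.742460; exercise = 0.585815; V(1,0) = max -> 0.742460
  V(1,1) = exp(-r*dt) * [p*0.000000 + (1-p)*0.000000] = 0.000000; exercise = 0.000000; V(1,1) = max -> 0.000000
  V(0,0) = exp(-r*dt) * [p*0.742460 + (1-p)*0.000000] = 0.289540; exercise = 0.000000; V(0,0) = max -> 0.289540

Answer: Price = V(0,0) = 0.2895


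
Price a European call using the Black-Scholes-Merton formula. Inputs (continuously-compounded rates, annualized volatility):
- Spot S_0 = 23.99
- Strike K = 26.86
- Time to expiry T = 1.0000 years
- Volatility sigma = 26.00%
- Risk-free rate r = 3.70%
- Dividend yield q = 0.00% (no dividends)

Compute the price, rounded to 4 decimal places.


d1 = (ln(S/K) + (r - q + 0.5*sigma^2) * T) / (sigma * sqrt(T)) = -0.16231198
d2 = d1 - sigma * sqrt(T) = -0.42231198
exp(-rT) = 0.96367614; exp(-qT) = 1.00000000
C = S_0 * exp(-qT) * N(d1) - K * exp(-rT) * N(d2)
N(d1) = 0.43553009; N(d2) = 0.33639866
C = 23.9900 * 1.00000000 * 0.43553009 - 26.8600 * 0.96367614 * 0.33639866 = 1.7409

Answer: Price = 1.7409


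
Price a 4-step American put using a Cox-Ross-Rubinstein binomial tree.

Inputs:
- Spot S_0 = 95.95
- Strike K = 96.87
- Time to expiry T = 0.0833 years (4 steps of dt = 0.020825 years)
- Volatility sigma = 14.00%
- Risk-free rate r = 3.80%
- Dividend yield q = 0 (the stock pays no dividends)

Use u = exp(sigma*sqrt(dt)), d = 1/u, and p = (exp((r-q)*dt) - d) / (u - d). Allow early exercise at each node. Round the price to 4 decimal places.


dt = T/N = 0.020825
u = exp(sigma*sqrt(dt)) = 1.020409; d = 1/u = 0.979999
p = (exp((r-q)*dt) - d) / (u - d) = 0.514541
Discount per step: exp(-r*dt) = 0.999209
Stock lattice S(k, i) with i counting down-moves:
  k=0: S(0,0) = 95.9500
  k=1: S(1,0) = 97.9082; S(1,1) = 94.0310
  k=2: S(2,0) = 99.9064; S(2,1) = 95.9500; S(2,2) = 92.1503
  k=3: S(3,0) = 101.9453; S(3,1) = 97.9082; S(3,2) = 94.0310; S(3,3) = 90.3072
  k=4: S(4,0) = 104.0259; S(4,1) = 99.9064; S(4,2) = 95.9500; S(4,3) = 92.1503; S(4,4) = 88.5010
Terminal payoffs V(N, i) = max(K - S_T, 0):
  V(4,0) = 0.000000; V(4,1) = 0.000000; V(4,2) = 0.920000; V(4,3) = 4.719714; V(4,4) = 8.368956
Backward induction: V(k, i) = exp(-r*dt) * [p * V(k+1, i) + (1-p) * V(k+1, i+1)]; then take max(V_cont, immediate exercise) for American.
  V(3,0) = exp(-r*dt) * [p*0.000000 + (1-p)*0.000000] = 0.000000; exercise = 0.000000; V(3,0) = max -> 0.000000
  V(3,1) = exp(-r*dt) * [p*0.000000 + (1-p)*0.920000] = 0.446269; exercise = 0.000000; V(3,1) = max -> 0.446269
  V(3,2) = exp(-r*dt) * [p*0.920000 + (1-p)*4.719714] = 2.762420; exercise = 2.839048; V(3,2) = max -> 2.839048
  V(3,3) = exp(-r*dt) * [p*4.719714 + (1-p)*8.368956] = 6.486138; exercise = 6.562766; V(3,3) = max -> 6.562766
  V(2,0) = exp(-r*dt) * [p*0.000000 + (1-p)*0.446269] = 0.216474; exercise = 0.000000; V(2,0) = max -> 0.216474
  V(2,1) = exp(-r*dt) * [p*0.446269 + (1-p)*2.839048] = 1.606595; exercise = 0.920000; V(2,1) = max -> 1.606595
  V(2,2) = exp(-r*dt) * [p*2.839048 + (1-p)*6.562766] = 4.643086; exercise = 4.719714; V(2,2) = max -> 4.719714
  V(1,0) = exp(-r*dt) * [p*0.216474 + (1-p)*1.606595] = 0.890616; exercise = 0.000000; V(1,0) = max -> 0.890616
  V(1,1) = exp(-r*dt) * [p*1.606595 + (1-p)*4.719714] = 3.115421; exercise = 2.839048; V(1,1) = max -> 3.115421
  V(0,0) = exp(-r*dt) * [p*0.890616 + (1-p)*3.115421] = 1.969110; exercise = 0.920000; V(0,0) = max -> 1.969110

Answer: Price = V(0,0) = 1.9691


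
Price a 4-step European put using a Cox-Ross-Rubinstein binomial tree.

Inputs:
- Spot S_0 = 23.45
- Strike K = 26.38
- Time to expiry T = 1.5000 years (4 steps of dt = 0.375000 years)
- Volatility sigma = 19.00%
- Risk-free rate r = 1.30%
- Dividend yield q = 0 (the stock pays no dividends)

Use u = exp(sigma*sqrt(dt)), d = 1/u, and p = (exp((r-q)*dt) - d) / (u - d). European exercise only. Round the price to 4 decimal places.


Answer: Price = V(0,0) = 3.8128

Derivation:
dt = T/N = 0.375000
u = exp(sigma*sqrt(dt)) = 1.123390; d = 1/u = 0.890163
p = (exp((r-q)*dt) - d) / (u - d) = 0.491899
Discount per step: exp(-r*dt) = 0.995137
Stock lattice S(k, i) with i counting down-moves:
  k=0: S(0,0) = 23.4500
  k=1: S(1,0) = 26.3435; S(1,1) = 20.8743
  k=2: S(2,0) = 29.5940; S(2,1) = 23.4500; S(2,2) = 18.5815
  k=3: S(3,0) = 33.2456; S(3,1) = 26.3435; S(3,2) = 20.8743; S(3,3) = 16.5406
  k=4: S(4,0) = 37.3478; S(4,1) = 29.5940; S(4,2) = 23.4500; S(4,3) = 18.5815; S(4,4) = 14.7238
Terminal payoffs V(N, i) = max(K - S_T, 0):
  V(4,0) = 0.000000; V(4,1) = 0.000000; V(4,2) = 2.930000; V(4,3) = 7.798453; V(4,4) = 11.656167
Backward induction: V(k, i) = exp(-r*dt) * [p * V(k+1, i) + (1-p) * V(k+1, i+1)].
  V(3,0) = exp(-r*dt) * [p*0.000000 + (1-p)*0.000000] = 0.000000
  V(3,1) = exp(-r*dt) * [p*0.000000 + (1-p)*2.930000] = 1.481497
  V(3,2) = exp(-r*dt) * [p*2.930000 + (1-p)*7.798453] = 5.377390
  V(3,3) = exp(-r*dt) * [p*7.798453 + (1-p)*11.656167] = 9.711106
  V(2,0) = exp(-r*dt) * [p*0.000000 + (1-p)*1.481497] = 0.749090
  V(2,1) = exp(-r*dt) * [p*1.481497 + (1-p)*5.377390] = 3.444175
  V(2,2) = exp(-r*dt) * [p*5.377390 + (1-p)*9.711106] = 7.542498
  V(1,0) = exp(-r*dt) * [p*0.749090 + (1-p)*3.444175] = 2.108164
  V(1,1) = exp(-r*dt) * [p*3.444175 + (1-p)*7.542498] = 5.499663
  V(0,0) = exp(-r*dt) * [p*2.108164 + (1-p)*5.499663] = 3.812757


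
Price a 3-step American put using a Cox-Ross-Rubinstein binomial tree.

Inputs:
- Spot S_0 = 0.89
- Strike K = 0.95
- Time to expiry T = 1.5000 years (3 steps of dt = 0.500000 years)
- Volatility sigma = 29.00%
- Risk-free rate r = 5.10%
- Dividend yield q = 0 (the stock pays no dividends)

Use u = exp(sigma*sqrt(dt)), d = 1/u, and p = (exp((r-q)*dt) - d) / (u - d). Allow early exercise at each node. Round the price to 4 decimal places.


dt = T/N = 0.500000
u = exp(sigma*sqrt(dt)) = 1.227600; d = 1/u = 0.814598
p = (exp((r-q)*dt) - d) / (u - d) = 0.511451
Discount per step: exp(-r*dt) = 0.974822
Stock lattice S(k, i) with i counting down-moves:
  k=0: S(0,0) = 0.8900
  k=1: S(1,0) = 1.0926; S(1,1) = 0.7250
  k=2: S(2,0) = 1.3412; S(2,1) = 0.8900; S(2,2) = 0.5906
  k=3: S(3,0) = 1.6465; S(3,1) = 1.0926; S(3,2) = 0.7250; S(3,3) = 0.4811
Terminal payoffs V(N, i) = max(K - S_T, 0):
  V(3,0) = 0.000000; V(3,1) = 0.000000; V(3,2) = 0.225008; V(3,3) = 0.468918
Backward induction: V(k, i) = exp(-r*dt) * [p * V(k+1, i) + (1-p) * V(k+1, i+1)]; then take max(V_cont, immediate exercise) for American.
  V(2,0) = exp(-r*dt) * [p*0.000000 + (1-p)*0.000000] = 0.000000; exercise = 0.000000; V(2,0) = max -> 0.000000
  V(2,1) = exp(-r*dt) * [p*0.000000 + (1-p)*0.225008] = 0.107160; exercise = 0.060000; V(2,1) = max -> 0.107160
  V(2,2) = exp(-r*dt) * [p*0.225008 + (1-p)*0.468918] = 0.335505; exercise = 0.359423; V(2,2) = max -> 0.359423
  V(1,0) = exp(-r*dt) * [p*0.000000 + (1-p)*0.107160] = 0.051035; exercise = 0.000000; V(1,0) = max -> 0.051035
  V(1,1) = exp(-r*dt) * [p*0.107160 + (1-p)*0.359423] = 0.224602; exercise = 0.225008; V(1,1) = max -> 0.225008
  V(0,0) = exp(-r*dt) * [p*0.051035 + (1-p)*0.225008] = 0.132604; exercise = 0.060000; V(0,0) = max -> 0.132604

Answer: Price = V(0,0) = 0.1326


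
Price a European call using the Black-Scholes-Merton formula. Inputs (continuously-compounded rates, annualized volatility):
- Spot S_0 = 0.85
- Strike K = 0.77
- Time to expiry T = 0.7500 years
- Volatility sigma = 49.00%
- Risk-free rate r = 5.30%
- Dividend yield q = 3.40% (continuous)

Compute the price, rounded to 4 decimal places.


d1 = (ln(S/K) + (r - q + 0.5*sigma^2) * T) / (sigma * sqrt(T)) = 0.47869014
d2 = d1 - sigma * sqrt(T) = 0.05433770
exp(-rT) = 0.96102967; exp(-qT) = 0.97482238
C = S_0 * exp(-qT) * N(d1) - K * exp(-rT) * N(d2)
N(d1) = 0.68392046; N(d2) = 0.52166694
C = 0.8500 * 0.97482238 * 0.68392046 - 0.7700 * 0.96102967 * 0.52166694 = 0.1807

Answer: Price = 0.1807


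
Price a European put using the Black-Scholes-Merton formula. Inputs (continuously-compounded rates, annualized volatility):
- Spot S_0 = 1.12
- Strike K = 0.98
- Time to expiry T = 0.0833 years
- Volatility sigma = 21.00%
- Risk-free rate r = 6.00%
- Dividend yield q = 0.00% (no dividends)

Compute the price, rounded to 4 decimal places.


d1 = (ln(S/K) + (r - q + 0.5*sigma^2) * T) / (sigma * sqrt(T)) = 2.31590434
d2 = d1 - sigma * sqrt(T) = 2.25529469
exp(-rT) = 0.99501447; exp(-qT) = 1.00000000
P = K * exp(-rT) * N(-d2) - S_0 * exp(-qT) * N(-d1)
N(-d1) = 0.01028175; N(-d2) = 0.01205742
P = 0.9800 * 0.99501447 * 0.01205742 - 1.1200 * 1.00000000 * 0.01028175 = 0.0002

Answer: Price = 0.0002


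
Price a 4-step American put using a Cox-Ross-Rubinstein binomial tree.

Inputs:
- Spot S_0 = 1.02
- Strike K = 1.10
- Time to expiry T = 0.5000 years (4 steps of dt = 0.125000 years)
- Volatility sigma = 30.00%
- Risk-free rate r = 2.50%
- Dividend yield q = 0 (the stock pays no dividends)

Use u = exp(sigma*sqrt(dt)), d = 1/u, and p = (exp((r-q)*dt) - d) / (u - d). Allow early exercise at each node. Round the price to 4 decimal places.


Answer: Price = V(0,0) = 0.1326

Derivation:
dt = T/N = 0.125000
u = exp(sigma*sqrt(dt)) = 1.111895; d = 1/u = 0.899365
p = (exp((r-q)*dt) - d) / (u - d) = 0.488235
Discount per step: exp(-r*dt) = 0.996880
Stock lattice S(k, i) with i counting down-moves:
  k=0: S(0,0) = 1.0200
  k=1: S(1,0) = 1.1341; S(1,1) = 0.9174
  k=2: S(2,0) = 1.2610; S(2,1) = 1.0200; S(2,2) = 0.8250
  k=3: S(3,0) = 1.4021; S(3,1) = 1.1341; S(3,2) = 0.9174; S(3,3) = 0.7420
  k=4: S(4,0) = 1.5590; S(4,1) = 1.2610; S(4,2) = 1.0200; S(4,3) = 0.8250; S(4,4) = 0.6673
Terminal payoffs V(N, i) = max(K - S_T, 0):
  V(4,0) = 0.000000; V(4,1) = 0.000000; V(4,2) = 0.080000; V(4,3) = 0.274965; V(4,4) = 0.432664
Backward induction: V(k, i) = exp(-r*dt) * [p * V(k+1, i) + (1-p) * V(k+1, i+1)]; then take max(V_cont, immediate exercise) for American.
  V(3,0) = exp(-r*dt) * [p*0.000000 + (1-p)*0.000000] = 0.000000; exercise = 0.000000; V(3,0) = max -> 0.000000
  V(3,1) = exp(-r*dt) * [p*0.000000 + (1-p)*0.080000] = 0.040813; exercise = 0.000000; V(3,1) = max -> 0.040813
  V(3,2) = exp(-r*dt) * [p*0.080000 + (1-p)*0.274965] = 0.179215; exercise = 0.182647; V(3,2) = max -> 0.182647
  V(3,3) = exp(-r*dt) * [p*0.274965 + (1-p)*0.432664] = 0.354560; exercise = 0.357992; V(3,3) = max -> 0.357992
  V(2,0) = exp(-r*dt) * [p*0.000000 + (1-p)*0.040813] = 0.020822; exercise = 0.000000; V(2,0) = max -> 0.020822
  V(2,1) = exp(-r*dt) * [p*0.040813 + (1-p)*0.182647] = 0.113045; exercise = 0.080000; V(2,1) = max -> 0.113045
  V(2,2) = exp(-r*dt) * [p*0.182647 + (1-p)*0.357992] = 0.271533; exercise = 0.274965; V(2,2) = max -> 0.274965
  V(1,0) = exp(-r*dt) * [p*0.020822 + (1-p)*0.113045] = 0.067806; exercise = 0.000000; V(1,0) = max -> 0.067806
  V(1,1) = exp(-r*dt) * [p*0.113045 + (1-p)*0.274965] = 0.195299; exercise = 0.182647; V(1,1) = max -> 0.195299
  V(0,0) = exp(-r*dt) * [p*0.067806 + (1-p)*0.195299] = 0.132637; exercise = 0.080000; V(0,0) = max -> 0.132637


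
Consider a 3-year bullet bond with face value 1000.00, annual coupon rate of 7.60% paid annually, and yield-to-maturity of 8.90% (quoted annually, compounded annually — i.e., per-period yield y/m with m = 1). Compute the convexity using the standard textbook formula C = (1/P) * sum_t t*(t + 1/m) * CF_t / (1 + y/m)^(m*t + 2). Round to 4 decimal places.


Answer: Convexity = 9.1749

Derivation:
Coupon per period c = face * coupon_rate / m = 76.000000
Periods per year m = 1; per-period yield y/m = 0.089000
Number of cashflows N = 3
Cashflows (t years, CF_t, discount factor 1/(1+y/m)^(m*t), PV):
  t = 1.0000: CF_t = 76.000000, DF = 0.918274, PV = 69.788797
  t = 2.0000: CF_t = 76.000000, DF = 0.843226, PV = 64.085213
  t = 3.0000: CF_t = 1076.000000, DF = 0.774313, PV = 833.160424
Price P = sum_t PV_t = 967.034434
Convexity numerator sum_t t*(t + 1/m) * CF_t / (1+y/m)^(m*t + 2):
  t = 1.0000: term = 117.695525
  t = 2.0000: term = 324.230095
  t = 3.0000: term = 8430.515255
Convexity = (1/P) * sum = 8872.440875 / 967.034434 = 9.174897


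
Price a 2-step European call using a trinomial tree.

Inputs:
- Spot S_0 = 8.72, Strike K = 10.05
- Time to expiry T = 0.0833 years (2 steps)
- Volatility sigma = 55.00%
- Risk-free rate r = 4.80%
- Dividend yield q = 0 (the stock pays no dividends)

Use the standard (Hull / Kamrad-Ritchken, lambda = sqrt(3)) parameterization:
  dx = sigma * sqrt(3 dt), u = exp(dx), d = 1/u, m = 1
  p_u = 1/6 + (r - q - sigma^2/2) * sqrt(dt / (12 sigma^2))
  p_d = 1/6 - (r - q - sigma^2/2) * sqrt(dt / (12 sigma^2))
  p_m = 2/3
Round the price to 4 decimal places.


Answer: Price = V(0,0) = 0.1797

Derivation:
dt = T/N = 0.041650; dx = sigma*sqrt(3*dt) = 0.194415
u = exp(dx) = 1.214601; d = 1/u = 0.823316
p_u = 0.155607, p_m = 0.666667, p_d = 0.177726
Discount per step: exp(-r*dt) = 0.998003
Stock lattice S(k, j) with j the centered position index:
  k=0: S(0,+0) = 8.7200
  k=1: S(1,-1) = 7.1793; S(1,+0) = 8.7200; S(1,+1) = 10.5913
  k=2: S(2,-2) = 5.9108; S(2,-1) = 7.1793; S(2,+0) = 8.7200; S(2,+1) = 10.5913; S(2,+2) = 12.8642
Terminal payoffs V(N, j) = max(S_T - K, 0):
  V(2,-2) = 0.000000; V(2,-1) = 0.000000; V(2,+0) = 0.000000; V(2,+1) = 0.541319; V(2,+2) = 2.814225
Backward induction: V(k, j) = exp(-r*dt) * [p_u * V(k+1, j+1) + p_m * V(k+1, j) + p_d * V(k+1, j-1)]
  V(1,-1) = exp(-r*dt) * [p_u*0.000000 + p_m*0.000000 + p_d*0.000000] = 0.000000
  V(1,+0) = exp(-r*dt) * [p_u*0.541319 + p_m*0.000000 + p_d*0.000000] = 0.084065
  V(1,+1) = exp(-r*dt) * [p_u*2.814225 + p_m*0.541319 + p_d*0.000000] = 0.797197
  V(0,+0) = exp(-r*dt) * [p_u*0.797197 + p_m*0.084065 + p_d*0.000000] = 0.179733


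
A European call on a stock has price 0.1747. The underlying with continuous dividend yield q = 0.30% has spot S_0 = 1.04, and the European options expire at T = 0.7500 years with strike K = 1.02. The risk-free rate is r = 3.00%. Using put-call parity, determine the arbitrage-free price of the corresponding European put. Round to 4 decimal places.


Put-call parity: C - P = S_0 * exp(-qT) - K * exp(-rT).
S_0 * exp(-qT) = 1.0400 * 0.99775253 = 1.03766263
K * exp(-rT) = 1.0200 * 0.97775124 = 0.99730626
P = C - S*exp(-qT) + K*exp(-rT)
P = 0.1747 - 1.03766263 + 0.99730626 = 0.1343

Answer: Put price = 0.1343


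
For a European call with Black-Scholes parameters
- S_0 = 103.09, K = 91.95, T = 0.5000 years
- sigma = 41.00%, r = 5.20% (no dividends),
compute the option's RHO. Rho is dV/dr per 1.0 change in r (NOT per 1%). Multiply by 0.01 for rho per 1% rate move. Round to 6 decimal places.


d1 = 0.6290920076; d2 = 0.3391782273
phi(d1) = 0.3273200272; exp(-qT) = 1.0000000000; exp(-rT) = 0.9743350896
N(d2) = 0.6327622649
Rho = K*T*exp(-rT)*N(d2) = 91.9500 * 0.5000 * 0.9743350896 * 0.6327622649 = 28.344621

Answer: Rho = 28.344621


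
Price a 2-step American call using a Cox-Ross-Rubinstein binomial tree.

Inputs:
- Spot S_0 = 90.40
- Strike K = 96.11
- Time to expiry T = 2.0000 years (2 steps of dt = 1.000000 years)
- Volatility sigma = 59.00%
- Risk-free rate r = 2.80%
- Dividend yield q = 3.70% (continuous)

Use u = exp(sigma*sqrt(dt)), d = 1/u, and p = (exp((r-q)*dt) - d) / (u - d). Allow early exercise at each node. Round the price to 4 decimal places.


Answer: Price = V(0,0) = 22.8739

Derivation:
dt = T/N = 1.000000
u = exp(sigma*sqrt(dt)) = 1.803988; d = 1/u = 0.554327
p = (exp((r-q)*dt) - d) / (u - d) = 0.349465
Discount per step: exp(-r*dt) = 0.972388
Stock lattice S(k, i) with i counting down-moves:
  k=0: S(0,0) = 90.4000
  k=1: S(1,0) = 163.0806; S(1,1) = 50.1112
  k=2: S(2,0) = 294.1954; S(2,1) = 90.4000; S(2,2) = 27.7780
Terminal payoffs V(N, i) = max(S_T - K, 0):
  V(2,0) = 198.085428; V(2,1) = 0.000000; V(2,2) = 0.000000
Backward induction: V(k, i) = exp(-r*dt) * [p * V(k+1, i) + (1-p) * V(k+1, i+1)]; then take max(V_cont, immediate exercise) for American.
  V(1,0) = exp(-r*dt) * [p*198.085428 + (1-p)*0.000000] = 67.312580; exercise = 66.970553; V(1,0) = max -> 67.312580
  V(1,1) = exp(-r*dt) * [p*0.000000 + (1-p)*0.000000] = 0.000000; exercise = 0.000000; V(1,1) = max -> 0.000000
  V(0,0) = exp(-r*dt) * [p*67.312580 + (1-p)*0.000000] = 22.873885; exercise = 0.000000; V(0,0) = max -> 22.873885


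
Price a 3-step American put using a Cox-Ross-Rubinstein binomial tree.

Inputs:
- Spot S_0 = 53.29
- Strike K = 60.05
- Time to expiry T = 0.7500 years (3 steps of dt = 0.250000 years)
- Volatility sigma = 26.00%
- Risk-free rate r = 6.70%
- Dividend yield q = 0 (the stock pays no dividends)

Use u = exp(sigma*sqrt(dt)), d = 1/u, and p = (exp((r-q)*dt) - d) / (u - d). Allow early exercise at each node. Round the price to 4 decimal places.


dt = T/N = 0.250000
u = exp(sigma*sqrt(dt)) = 1.138828; d = 1/u = 0.878095
p = (exp((r-q)*dt) - d) / (u - d) = 0.532329
Discount per step: exp(-r*dt) = 0.983390
Stock lattice S(k, i) with i counting down-moves:
  k=0: S(0,0) = 53.2900
  k=1: S(1,0) = 60.6882; S(1,1) = 46.7937
  k=2: S(2,0) = 69.1134; S(2,1) = 53.2900; S(2,2) = 41.0893
  k=3: S(3,0) = 78.7083; S(3,1) = 60.6882; S(3,2) = 46.7937; S(3,3) = 36.0804
Terminal payoffs V(N, i) = max(K - S_T, 0):
  V(3,0) = 0.000000; V(3,1) = 0.000000; V(3,2) = 13.256294; V(3,3) = 23.969639
Backward induction: V(k, i) = exp(-r*dt) * [p * V(k+1, i) + (1-p) * V(k+1, i+1)]; then take max(V_cont, immediate exercise) for American.
  V(2,0) = exp(-r*dt) * [p*0.000000 + (1-p)*0.000000] = 0.000000; exercise = 0.000000; V(2,0) = max -> 0.000000
  V(2,1) = exp(-r*dt) * [p*0.000000 + (1-p)*13.256294] = 6.096610; exercise = 6.760000; V(2,1) = max -> 6.760000
  V(2,2) = exp(-r*dt) * [p*13.256294 + (1-p)*23.969639] = 17.963201; exercise = 18.960661; V(2,2) = max -> 18.960661
  V(1,0) = exp(-r*dt) * [p*0.000000 + (1-p)*6.760000] = 3.108945; exercise = 0.000000; V(1,0) = max -> 3.108945
  V(1,1) = exp(-r*dt) * [p*6.760000 + (1-p)*18.960661] = 12.258834; exercise = 13.256294; V(1,1) = max -> 13.256294
  V(0,0) = exp(-r*dt) * [p*3.108945 + (1-p)*13.256294] = 7.724100; exercise = 6.760000; V(0,0) = max -> 7.724100

Answer: Price = V(0,0) = 7.7241


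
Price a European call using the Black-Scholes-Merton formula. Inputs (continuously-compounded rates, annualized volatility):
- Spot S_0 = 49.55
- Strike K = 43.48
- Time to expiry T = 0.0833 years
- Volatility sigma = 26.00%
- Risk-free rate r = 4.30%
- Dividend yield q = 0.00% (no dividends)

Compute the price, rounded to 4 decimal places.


d1 = (ln(S/K) + (r - q + 0.5*sigma^2) * T) / (sigma * sqrt(T)) = 1.82672820
d2 = d1 - sigma * sqrt(T) = 1.75168768
exp(-rT) = 0.99642451; exp(-qT) = 1.00000000
C = S_0 * exp(-qT) * N(d1) - K * exp(-rT) * N(d2)
N(d1) = 0.96612968; N(d2) = 0.96008624
C = 49.5500 * 1.00000000 * 0.96612968 - 43.4800 * 0.99642451 * 0.96008624 = 6.2764

Answer: Price = 6.2764


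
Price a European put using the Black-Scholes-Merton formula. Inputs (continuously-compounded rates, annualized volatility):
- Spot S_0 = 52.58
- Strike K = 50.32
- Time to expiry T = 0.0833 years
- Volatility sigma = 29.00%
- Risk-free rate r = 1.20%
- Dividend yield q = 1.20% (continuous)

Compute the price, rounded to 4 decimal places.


d1 = (ln(S/K) + (r - q + 0.5*sigma^2) * T) / (sigma * sqrt(T)) = 0.56674449
d2 = d1 - sigma * sqrt(T) = 0.48304544
exp(-rT) = 0.99900090; exp(-qT) = 0.99900090
P = K * exp(-rT) * N(-d2) - S_0 * exp(-qT) * N(-d1)
N(-d1) = 0.28544390; N(-d2) = 0.31453174
P = 50.3200 * 0.99900090 * 0.31453174 - 52.5800 * 0.99900090 * 0.28544390 = 0.8178

Answer: Price = 0.8178


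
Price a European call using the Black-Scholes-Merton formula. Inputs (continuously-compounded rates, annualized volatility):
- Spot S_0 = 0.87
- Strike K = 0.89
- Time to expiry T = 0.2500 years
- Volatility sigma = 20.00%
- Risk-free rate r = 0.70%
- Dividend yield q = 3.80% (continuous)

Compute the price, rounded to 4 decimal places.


d1 = (ln(S/K) + (r - q + 0.5*sigma^2) * T) / (sigma * sqrt(T)) = -0.25478251
d2 = d1 - sigma * sqrt(T) = -0.35478251
exp(-rT) = 0.99825153; exp(-qT) = 0.99054498
C = S_0 * exp(-qT) * N(d1) - K * exp(-rT) * N(d2)
N(d1) = 0.39944554; N(d2) = 0.36137627
C = 0.8700 * 0.99054498 * 0.39944554 - 0.8900 * 0.99825153 * 0.36137627 = 0.0232

Answer: Price = 0.0232


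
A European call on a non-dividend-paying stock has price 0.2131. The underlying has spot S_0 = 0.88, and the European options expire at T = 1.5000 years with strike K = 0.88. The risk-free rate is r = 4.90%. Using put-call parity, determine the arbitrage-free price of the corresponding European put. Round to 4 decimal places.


Put-call parity: C - P = S_0 * exp(-qT) - K * exp(-rT).
S_0 * exp(-qT) = 0.8800 * 1.00000000 = 0.88000000
K * exp(-rT) = 0.8800 * 0.92913615 = 0.81763981
P = C - S*exp(-qT) + K*exp(-rT)
P = 0.2131 - 0.88000000 + 0.81763981 = 0.1507

Answer: Put price = 0.1507


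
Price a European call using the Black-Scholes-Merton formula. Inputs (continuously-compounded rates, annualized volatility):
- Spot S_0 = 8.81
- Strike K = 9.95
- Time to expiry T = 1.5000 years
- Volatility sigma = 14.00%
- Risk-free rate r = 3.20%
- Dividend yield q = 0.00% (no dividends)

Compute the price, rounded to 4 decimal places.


d1 = (ln(S/K) + (r - q + 0.5*sigma^2) * T) / (sigma * sqrt(T)) = -0.34400815
d2 = d1 - sigma * sqrt(T) = -0.51547244
exp(-rT) = 0.95313379; exp(-qT) = 1.00000000
C = S_0 * exp(-qT) * N(d1) - K * exp(-rT) * N(d2)
N(d1) = 0.36542008; N(d2) = 0.30311146
C = 8.8100 * 1.00000000 * 0.36542008 - 9.9500 * 0.95313379 * 0.30311146 = 0.3447

Answer: Price = 0.3447


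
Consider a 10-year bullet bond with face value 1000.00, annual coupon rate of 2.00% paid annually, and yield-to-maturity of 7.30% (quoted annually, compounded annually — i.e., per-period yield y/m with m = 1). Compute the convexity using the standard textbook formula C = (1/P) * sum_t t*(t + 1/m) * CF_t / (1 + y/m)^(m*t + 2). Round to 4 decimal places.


Coupon per period c = face * coupon_rate / m = 20.000000
Periods per year m = 1; per-period yield y/m = 0.073000
Number of cashflows N = 10
Cashflows (t years, CF_t, discount factor 1/(1+y/m)^(m*t), PV):
  t = 1.0000: CF_t = 20.000000, DF = 0.931966, PV = 18.639329
  t = 2.0000: CF_t = 20.000000, DF = 0.868561, PV = 17.371229
  t = 3.0000: CF_t = 20.000000, DF = 0.809470, PV = 16.189403
  t = 4.0000: CF_t = 20.000000, DF = 0.754399, PV = 15.087980
  t = 5.0000: CF_t = 20.000000, DF = 0.703075, PV = 14.061491
  t = 6.0000: CF_t = 20.000000, DF = 0.655242, PV = 13.104838
  t = 7.0000: CF_t = 20.000000, DF = 0.610663, PV = 12.213270
  t = 8.0000: CF_t = 20.000000, DF = 0.569118, PV = 11.382357
  t = 9.0000: CF_t = 20.000000, DF = 0.530399, PV = 10.607975
  t = 10.0000: CF_t = 1020.000000, DF = 0.494314, PV = 504.200129
Price P = sum_t PV_t = 632.858002
Convexity numerator sum_t t*(t + 1/m) * CF_t / (1+y/m)^(m*t + 2):
  t = 1.0000: term = 32.378806
  t = 2.0000: term = 90.527882
  t = 3.0000: term = 168.737897
  t = 4.0000: term = 262.096764
  t = 5.0000: term = 366.398086
  t = 6.0000: term = 478.059013
  t = 7.0000: term = 594.046614
  t = 8.0000: term = 711.811946
  t = 9.0000: term = 829.231065
  t = 10.0000: term = 48172.168116
Convexity = (1/P) * sum = 51705.456189 / 632.858002 = 81.701513

Answer: Convexity = 81.7015


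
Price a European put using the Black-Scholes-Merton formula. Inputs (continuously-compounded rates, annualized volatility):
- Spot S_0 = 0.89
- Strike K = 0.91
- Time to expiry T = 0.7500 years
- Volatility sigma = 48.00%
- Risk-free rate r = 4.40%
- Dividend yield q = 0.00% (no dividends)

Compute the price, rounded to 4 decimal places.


d1 = (ln(S/K) + (r - q + 0.5*sigma^2) * T) / (sigma * sqrt(T)) = 0.23377120
d2 = d1 - sigma * sqrt(T) = -0.18192099
exp(-rT) = 0.96753856; exp(-qT) = 1.00000000
P = K * exp(-rT) * N(-d2) - S_0 * exp(-qT) * N(-d1)
N(-d1) = 0.40758130; N(-d2) = 0.57217764
P = 0.9100 * 0.96753856 * 0.57217764 - 0.8900 * 1.00000000 * 0.40758130 = 0.1410

Answer: Price = 0.1410


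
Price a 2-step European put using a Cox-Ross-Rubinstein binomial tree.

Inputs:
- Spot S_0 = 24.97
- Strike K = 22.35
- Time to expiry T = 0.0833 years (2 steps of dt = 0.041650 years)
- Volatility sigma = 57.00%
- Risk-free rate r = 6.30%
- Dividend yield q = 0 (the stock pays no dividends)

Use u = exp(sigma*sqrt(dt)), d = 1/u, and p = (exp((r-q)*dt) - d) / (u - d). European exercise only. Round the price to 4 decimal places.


Answer: Price = V(0,0) = 0.6836

Derivation:
dt = T/N = 0.041650
u = exp(sigma*sqrt(dt)) = 1.123364; d = 1/u = 0.890184
p = (exp((r-q)*dt) - d) / (u - d) = 0.482219
Discount per step: exp(-r*dt) = 0.997379
Stock lattice S(k, i) with i counting down-moves:
  k=0: S(0,0) = 24.9700
  k=1: S(1,0) = 28.0504; S(1,1) = 22.2279
  k=2: S(2,0) = 31.5108; S(2,1) = 24.9700; S(2,2) = 19.7869
Terminal payoffs V(N, i) = max(K - S_T, 0):
  V(2,0) = 0.000000; V(2,1) = 0.000000; V(2,2) = 2.563100
Backward induction: V(k, i) = exp(-r*dt) * [p * V(k+1, i) + (1-p) * V(k+1, i+1)].
  V(1,0) = exp(-r*dt) * [p*0.000000 + (1-p)*0.000000] = 0.000000
  V(1,1) = exp(-r*dt) * [p*0.000000 + (1-p)*2.563100] = 1.323648
  V(0,0) = exp(-r*dt) * [p*0.000000 + (1-p)*1.323648] = 0.683564


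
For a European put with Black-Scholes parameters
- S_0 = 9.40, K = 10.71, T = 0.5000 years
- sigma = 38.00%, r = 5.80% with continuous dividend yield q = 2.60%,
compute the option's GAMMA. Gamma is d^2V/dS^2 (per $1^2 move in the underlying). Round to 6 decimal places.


d1 = -0.2916562223; d2 = -0.5603567992
phi(d1) = 0.3823303669; exp(-qT) = 0.9870841350; exp(-rT) = 0.9714164645
Gamma = exp(-qT) * phi(d1) / (S * sigma * sqrt(T)) = 0.9870841350 * 0.3823303669 / (9.4000 * 0.3800 * 0.7071067812) = 0.149416

Answer: Gamma = 0.149416


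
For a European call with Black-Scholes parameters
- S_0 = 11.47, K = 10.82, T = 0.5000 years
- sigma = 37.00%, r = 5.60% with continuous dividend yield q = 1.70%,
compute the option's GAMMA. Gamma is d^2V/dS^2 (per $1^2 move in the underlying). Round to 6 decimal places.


Answer: Gamma = 0.120262

Derivation:
d1 = 0.4283295800; d2 = 0.1667000710
phi(d1) = 0.3639744348; exp(-qT) = 0.9915360229; exp(-rT) = 0.9723883668
Gamma = exp(-qT) * phi(d1) / (S * sigma * sqrt(T)) = 0.9915360229 * 0.3639744348 / (11.4700 * 0.3700 * 0.7071067812) = 0.120262


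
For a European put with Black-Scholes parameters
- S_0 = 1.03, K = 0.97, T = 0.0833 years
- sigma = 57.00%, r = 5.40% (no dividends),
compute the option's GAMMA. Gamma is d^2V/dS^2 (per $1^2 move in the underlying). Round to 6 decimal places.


Answer: Gamma = 2.103781

Derivation:
d1 = 0.4744233570; d2 = 0.3099114425
phi(d1) = 0.3564799457; exp(-qT) = 1.0000000000; exp(-rT) = 0.9955119017
Gamma = exp(-qT) * phi(d1) / (S * sigma * sqrt(T)) = 1.0000000000 * 0.3564799457 / (1.0300 * 0.5700 * 0.2886173938) = 2.103781


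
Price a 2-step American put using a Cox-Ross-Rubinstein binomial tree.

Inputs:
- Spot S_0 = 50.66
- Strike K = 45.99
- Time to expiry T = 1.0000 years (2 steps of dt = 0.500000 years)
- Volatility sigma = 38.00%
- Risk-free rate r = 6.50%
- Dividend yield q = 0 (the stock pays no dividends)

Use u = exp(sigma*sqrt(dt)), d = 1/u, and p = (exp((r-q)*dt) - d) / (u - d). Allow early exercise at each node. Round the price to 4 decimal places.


Answer: Price = V(0,0) = 3.9332

Derivation:
dt = T/N = 0.500000
u = exp(sigma*sqrt(dt)) = 1.308263; d = 1/u = 0.764372
p = (exp((r-q)*dt) - d) / (u - d) = 0.493962
Discount per step: exp(-r*dt) = 0.968022
Stock lattice S(k, i) with i counting down-moves:
  k=0: S(0,0) = 50.6600
  k=1: S(1,0) = 66.2766; S(1,1) = 38.7231
  k=2: S(2,0) = 86.7073; S(2,1) = 50.6600; S(2,2) = 29.5988
Terminal payoffs V(N, i) = max(K - S_T, 0):
  V(2,0) = 0.000000; V(2,1) = 0.000000; V(2,2) = 16.391151
Backward induction: V(k, i) = exp(-r*dt) * [p * V(k+1, i) + (1-p) * V(k+1, i+1)]; then take max(V_cont, immediate exercise) for American.
  V(1,0) = exp(-r*dt) * [p*0.000000 + (1-p)*0.000000] = 0.000000; exercise = 0.000000; V(1,0) = max -> 0.000000
  V(1,1) = exp(-r*dt) * [p*0.000000 + (1-p)*16.391151] = 8.029300; exercise = 7.266910; V(1,1) = max -> 8.029300
  V(0,0) = exp(-r*dt) * [p*0.000000 + (1-p)*8.029300] = 3.933200; exercise = 0.000000; V(0,0) = max -> 3.933200


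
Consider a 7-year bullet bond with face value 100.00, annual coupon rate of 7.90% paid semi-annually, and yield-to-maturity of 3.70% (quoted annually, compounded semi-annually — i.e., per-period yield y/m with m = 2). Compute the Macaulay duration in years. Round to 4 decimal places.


Coupon per period c = face * coupon_rate / m = 3.950000
Periods per year m = 2; per-period yield y/m = 0.018500
Number of cashflows N = 14
Cashflows (t years, CF_t, discount factor 1/(1+y/m)^(m*t), PV):
  t = 0.5000: CF_t = 3.950000, DF = 0.981836, PV = 3.878252
  t = 1.0000: CF_t = 3.950000, DF = 0.964002, PV = 3.807808
  t = 1.5000: CF_t = 3.950000, DF = 0.946492, PV = 3.738643
  t = 2.0000: CF_t = 3.950000, DF = 0.929300, PV = 3.670734
  t = 2.5000: CF_t = 3.950000, DF = 0.912420, PV = 3.604059
  t = 3.0000: CF_t = 3.950000, DF = 0.895847, PV = 3.538595
  t = 3.5000: CF_t = 3.950000, DF = 0.879575, PV = 3.474320
  t = 4.0000: CF_t = 3.950000, DF = 0.863598, PV = 3.411213
  t = 4.5000: CF_t = 3.950000, DF = 0.847912, PV = 3.349252
  t = 5.0000: CF_t = 3.950000, DF = 0.832510, PV = 3.288416
  t = 5.5000: CF_t = 3.950000, DF = 0.817389, PV = 3.228685
  t = 6.0000: CF_t = 3.950000, DF = 0.802542, PV = 3.170040
  t = 6.5000: CF_t = 3.950000, DF = 0.787964, PV = 3.112459
  t = 7.0000: CF_t = 103.950000, DF = 0.773652, PV = 80.421103
Price P = sum_t PV_t = 125.693581
Macaulay numerator sum_t t * PV_t:
  t * PV_t at t = 0.5000: 1.939126
  t * PV_t at t = 1.0000: 3.807808
  t * PV_t at t = 1.5000: 5.607964
  t * PV_t at t = 2.0000: 7.341469
  t * PV_t at t = 2.5000: 9.010148
  t * PV_t at t = 3.0000: 10.615786
  t * PV_t at t = 3.5000: 12.160121
  t * PV_t at t = 4.0000: 13.644852
  t * PV_t at t = 4.5000: 15.071633
  t * PV_t at t = 5.0000: 16.442080
  t * PV_t at t = 5.5000: 17.757770
  t * PV_t at t = 6.0000: 19.020238
  t * PV_t at t = 6.5000: 20.230985
  t * PV_t at t = 7.0000: 562.947723
Macaulay duration D = (sum_t t * PV_t) / P = 715.597703 / 125.693581 = 5.693192

Answer: Macaulay duration = 5.6932 years


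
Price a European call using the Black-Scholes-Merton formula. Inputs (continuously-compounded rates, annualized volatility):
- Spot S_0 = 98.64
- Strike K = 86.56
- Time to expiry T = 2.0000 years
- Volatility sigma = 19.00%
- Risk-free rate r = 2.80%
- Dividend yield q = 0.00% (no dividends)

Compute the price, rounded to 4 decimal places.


d1 = (ln(S/K) + (r - q + 0.5*sigma^2) * T) / (sigma * sqrt(T)) = 0.82894889
d2 = d1 - sigma * sqrt(T) = 0.56024831
exp(-rT) = 0.94553914; exp(-qT) = 1.00000000
C = S_0 * exp(-qT) * N(d1) - K * exp(-rT) * N(d2)
N(d1) = 0.79643333; N(d2) = 0.71234496
C = 98.6400 * 1.00000000 * 0.79643333 - 86.5600 * 0.94553914 * 0.71234496 = 20.2577

Answer: Price = 20.2577


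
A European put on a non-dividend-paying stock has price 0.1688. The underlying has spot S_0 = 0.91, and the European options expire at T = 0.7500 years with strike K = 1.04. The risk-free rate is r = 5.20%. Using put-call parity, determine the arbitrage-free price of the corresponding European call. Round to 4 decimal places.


Put-call parity: C - P = S_0 * exp(-qT) - K * exp(-rT).
S_0 * exp(-qT) = 0.9100 * 1.00000000 = 0.91000000
K * exp(-rT) = 1.0400 * 0.96175071 = 1.00022074
C = P + S*exp(-qT) - K*exp(-rT)
C = 0.1688 + 0.91000000 - 1.00022074 = 0.0786

Answer: Call price = 0.0786


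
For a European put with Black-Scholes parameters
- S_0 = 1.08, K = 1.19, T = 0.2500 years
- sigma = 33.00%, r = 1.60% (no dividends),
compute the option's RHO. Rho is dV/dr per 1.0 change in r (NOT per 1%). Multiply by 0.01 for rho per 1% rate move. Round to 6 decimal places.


Answer: Rho = -0.219535

Derivation:
d1 = -0.4810894908; d2 = -0.6460894908
phi(d1) = 0.3553464385; exp(-qT) = 1.0000000000; exp(-rT) = 0.9960079893
N(-d2) = 0.7408892995
Rho = -K*T*exp(-rT)*N(-d2) = -1.1900 * 0.2500 * 0.9960079893 * 0.7408892995 = -0.219535


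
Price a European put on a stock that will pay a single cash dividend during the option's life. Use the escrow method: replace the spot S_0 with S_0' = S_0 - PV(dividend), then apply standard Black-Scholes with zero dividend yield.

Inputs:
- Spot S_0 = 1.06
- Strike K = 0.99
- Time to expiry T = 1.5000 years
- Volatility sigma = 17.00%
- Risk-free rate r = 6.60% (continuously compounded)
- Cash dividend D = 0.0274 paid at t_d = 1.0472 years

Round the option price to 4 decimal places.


Answer: Price = 0.0292

Derivation:
PV(D) = D * exp(-r * t_d) = 0.0274 * 0.93321917 = 0.02557021
S_0' = S_0 - PV(D) = 1.0600 - 0.02557021 = 1.03442979
d1 = (ln(S_0'/K) + (r + sigma^2/2)*T) / (sigma*sqrt(T)) = 0.79044404
d2 = d1 - sigma*sqrt(T) = 0.58223741
exp(-rT) = 0.90574271
N(-d1) = 0.21463425; N(-d2) = 0.28020339
P = K * exp(-rT) * N(-d2) - S_0' * N(-d1) = 0.9900 * 0.90574271 * 0.28020339 - 1.03442979 * 0.21463425 = 0.0292


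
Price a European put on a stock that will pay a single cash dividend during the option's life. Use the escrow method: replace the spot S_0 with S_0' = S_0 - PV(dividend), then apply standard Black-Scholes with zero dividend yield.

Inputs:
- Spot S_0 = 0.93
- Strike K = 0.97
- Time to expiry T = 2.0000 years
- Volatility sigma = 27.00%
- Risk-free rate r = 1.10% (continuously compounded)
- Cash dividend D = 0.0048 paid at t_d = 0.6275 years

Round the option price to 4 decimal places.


Answer: Price = 0.1540

Derivation:
PV(D) = D * exp(-r * t_d) = 0.0048 * 0.99312127 = 0.00476698
S_0' = S_0 - PV(D) = 0.9300 - 0.00476698 = 0.92523302
d1 = (ln(S_0'/K) + (r + sigma^2/2)*T) / (sigma*sqrt(T)) = 0.12479006
d2 = d1 - sigma*sqrt(T) = -0.25704760
exp(-rT) = 0.97824024
N(-d1) = 0.45034488; N(-d2) = 0.60142899
P = K * exp(-rT) * N(-d2) - S_0' * N(-d1) = 0.9700 * 0.97824024 * 0.60142899 - 0.92523302 * 0.45034488 = 0.1540


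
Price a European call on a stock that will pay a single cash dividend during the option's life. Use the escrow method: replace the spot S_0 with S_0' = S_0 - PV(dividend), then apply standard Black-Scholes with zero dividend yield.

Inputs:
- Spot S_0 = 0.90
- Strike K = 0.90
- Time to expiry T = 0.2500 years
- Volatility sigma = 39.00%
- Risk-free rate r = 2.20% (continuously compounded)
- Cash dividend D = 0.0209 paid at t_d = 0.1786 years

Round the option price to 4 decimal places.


PV(D) = D * exp(-r * t_d) = 0.0209 * 0.99607851 = 0.02081804
S_0' = S_0 - PV(D) = 0.9000 - 0.02081804 = 0.87918196
d1 = (ln(S_0'/K) + (r + sigma^2/2)*T) / (sigma*sqrt(T)) = 0.00569036
d2 = d1 - sigma*sqrt(T) = -0.18930964
exp(-rT) = 0.99451510
N(d1) = 0.50227011; N(d2) = 0.42492507
C = S_0' * N(d1) - K * exp(-rT) * N(d2) = 0.87918196 * 0.50227011 - 0.9000 * 0.99451510 * 0.42492507 = 0.0613

Answer: Price = 0.0613


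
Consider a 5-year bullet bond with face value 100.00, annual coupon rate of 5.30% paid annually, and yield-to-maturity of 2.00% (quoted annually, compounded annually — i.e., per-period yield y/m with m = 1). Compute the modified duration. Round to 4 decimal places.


Answer: Modified duration = 4.4697

Derivation:
Coupon per period c = face * coupon_rate / m = 5.300000
Periods per year m = 1; per-period yield y/m = 0.020000
Number of cashflows N = 5
Cashflows (t years, CF_t, discount factor 1/(1+y/m)^(m*t), PV):
  t = 1.0000: CF_t = 5.300000, DF = 0.980392, PV = 5.196078
  t = 2.0000: CF_t = 5.300000, DF = 0.961169, PV = 5.094195
  t = 3.0000: CF_t = 5.300000, DF = 0.942322, PV = 4.994308
  t = 4.0000: CF_t = 5.300000, DF = 0.923845, PV = 4.896381
  t = 5.0000: CF_t = 105.300000, DF = 0.905731, PV = 95.373454
Price P = sum_t PV_t = 115.554416
First compute Macaulay numerator sum_t t * PV_t:
  t * PV_t at t = 1.0000: 5.196078
  t * PV_t at t = 2.0000: 10.188389
  t * PV_t at t = 3.0000: 14.982925
  t * PV_t at t = 4.0000: 19.585523
  t * PV_t at t = 5.0000: 476.867271
Macaulay duration D = 526.820187 / 115.554416 = 4.559066
Modified duration = D / (1 + y/m) = 4.559066 / (1 + 0.020000) = 4.469672


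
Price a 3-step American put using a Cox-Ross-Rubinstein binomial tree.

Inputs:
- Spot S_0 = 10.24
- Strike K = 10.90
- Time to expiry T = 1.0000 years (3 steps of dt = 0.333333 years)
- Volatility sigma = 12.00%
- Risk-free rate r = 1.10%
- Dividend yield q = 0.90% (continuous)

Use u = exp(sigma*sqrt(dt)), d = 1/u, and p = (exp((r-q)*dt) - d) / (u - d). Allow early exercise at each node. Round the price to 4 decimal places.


Answer: Price = V(0,0) = 0.8584

Derivation:
dt = T/N = 0.333333
u = exp(sigma*sqrt(dt)) = 1.071738; d = 1/u = 0.933063
p = (exp((r-q)*dt) - d) / (u - d) = 0.487495
Discount per step: exp(-r*dt) = 0.996340
Stock lattice S(k, i) with i counting down-moves:
  k=0: S(0,0) = 10.2400
  k=1: S(1,0) = 10.9746; S(1,1) = 9.5546
  k=2: S(2,0) = 11.7619; S(2,1) = 10.2400; S(2,2) = 8.9150
  k=3: S(3,0) = 12.6057; S(3,1) = 10.9746; S(3,2) = 9.5546; S(3,3) = 8.3183
Terminal payoffs V(N, i) = max(K - S_T, 0):
  V(3,0) = 0.000000; V(3,1) = 0.000000; V(3,2) = 1.345430; V(3,3) = 2.581720
Backward induction: V(k, i) = exp(-r*dt) * [p * V(k+1, i) + (1-p) * V(k+1, i+1)]; then take max(V_cont, immediate exercise) for American.
  V(2,0) = exp(-r*dt) * [p*0.000000 + (1-p)*0.000000] = 0.000000; exercise = 0.000000; V(2,0) = max -> 0.000000
  V(2,1) = exp(-r*dt) * [p*0.000000 + (1-p)*1.345430] = 0.687015; exercise = 0.660000; V(2,1) = max -> 0.687015
  V(2,2) = exp(-r*dt) * [p*1.345430 + (1-p)*2.581720] = 1.971791; exercise = 1.984979; V(2,2) = max -> 1.984979
  V(1,0) = exp(-r*dt) * [p*0.000000 + (1-p)*0.687015] = 0.350810; exercise = 0.000000; V(1,0) = max -> 0.350810
  V(1,1) = exp(-r*dt) * [p*0.687015 + (1-p)*1.984979] = 1.347279; exercise = 1.345430; V(1,1) = max -> 1.347279
  V(0,0) = exp(-r*dt) * [p*0.350810 + (1-p)*1.347279] = 0.858352; exercise = 0.660000; V(0,0) = max -> 0.858352
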